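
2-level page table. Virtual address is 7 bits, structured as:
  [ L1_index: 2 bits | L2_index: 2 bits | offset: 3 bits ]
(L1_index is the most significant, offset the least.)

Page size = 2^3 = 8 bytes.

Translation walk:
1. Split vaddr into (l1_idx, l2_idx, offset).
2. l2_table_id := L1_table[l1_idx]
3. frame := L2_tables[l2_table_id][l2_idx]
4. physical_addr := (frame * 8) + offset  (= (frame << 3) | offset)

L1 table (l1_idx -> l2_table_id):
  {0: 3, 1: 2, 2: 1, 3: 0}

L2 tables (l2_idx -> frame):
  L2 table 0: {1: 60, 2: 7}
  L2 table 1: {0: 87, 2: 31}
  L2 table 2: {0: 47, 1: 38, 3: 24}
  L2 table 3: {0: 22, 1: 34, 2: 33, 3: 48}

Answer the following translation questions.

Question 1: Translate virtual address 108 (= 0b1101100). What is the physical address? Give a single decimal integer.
Answer: 484

Derivation:
vaddr = 108 = 0b1101100
Split: l1_idx=3, l2_idx=1, offset=4
L1[3] = 0
L2[0][1] = 60
paddr = 60 * 8 + 4 = 484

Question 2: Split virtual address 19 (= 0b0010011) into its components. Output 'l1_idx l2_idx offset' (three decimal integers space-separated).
Answer: 0 2 3

Derivation:
vaddr = 19 = 0b0010011
  top 2 bits -> l1_idx = 0
  next 2 bits -> l2_idx = 2
  bottom 3 bits -> offset = 3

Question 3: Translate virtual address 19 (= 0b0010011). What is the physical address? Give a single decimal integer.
Answer: 267

Derivation:
vaddr = 19 = 0b0010011
Split: l1_idx=0, l2_idx=2, offset=3
L1[0] = 3
L2[3][2] = 33
paddr = 33 * 8 + 3 = 267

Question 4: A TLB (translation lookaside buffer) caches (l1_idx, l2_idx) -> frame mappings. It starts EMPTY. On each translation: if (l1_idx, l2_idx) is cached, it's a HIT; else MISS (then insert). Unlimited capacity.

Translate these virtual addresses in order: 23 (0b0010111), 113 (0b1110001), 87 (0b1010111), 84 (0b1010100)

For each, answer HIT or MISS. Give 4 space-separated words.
vaddr=23: (0,2) not in TLB -> MISS, insert
vaddr=113: (3,2) not in TLB -> MISS, insert
vaddr=87: (2,2) not in TLB -> MISS, insert
vaddr=84: (2,2) in TLB -> HIT

Answer: MISS MISS MISS HIT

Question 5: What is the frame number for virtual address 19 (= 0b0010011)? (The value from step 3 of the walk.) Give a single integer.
Answer: 33

Derivation:
vaddr = 19: l1_idx=0, l2_idx=2
L1[0] = 3; L2[3][2] = 33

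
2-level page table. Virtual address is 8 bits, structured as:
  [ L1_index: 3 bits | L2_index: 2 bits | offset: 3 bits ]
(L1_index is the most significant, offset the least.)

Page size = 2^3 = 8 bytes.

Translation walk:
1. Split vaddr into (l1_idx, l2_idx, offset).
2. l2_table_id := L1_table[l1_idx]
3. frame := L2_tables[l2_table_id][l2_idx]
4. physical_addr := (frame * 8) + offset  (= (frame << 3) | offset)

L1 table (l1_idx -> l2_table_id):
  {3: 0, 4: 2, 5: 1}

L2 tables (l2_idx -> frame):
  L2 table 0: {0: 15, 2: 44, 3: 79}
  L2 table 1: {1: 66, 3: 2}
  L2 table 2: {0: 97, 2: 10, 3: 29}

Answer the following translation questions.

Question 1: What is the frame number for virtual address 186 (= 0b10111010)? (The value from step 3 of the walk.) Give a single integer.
Answer: 2

Derivation:
vaddr = 186: l1_idx=5, l2_idx=3
L1[5] = 1; L2[1][3] = 2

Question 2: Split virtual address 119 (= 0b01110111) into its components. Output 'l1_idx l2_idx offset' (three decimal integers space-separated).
vaddr = 119 = 0b01110111
  top 3 bits -> l1_idx = 3
  next 2 bits -> l2_idx = 2
  bottom 3 bits -> offset = 7

Answer: 3 2 7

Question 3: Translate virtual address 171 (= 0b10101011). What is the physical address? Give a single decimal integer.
Answer: 531

Derivation:
vaddr = 171 = 0b10101011
Split: l1_idx=5, l2_idx=1, offset=3
L1[5] = 1
L2[1][1] = 66
paddr = 66 * 8 + 3 = 531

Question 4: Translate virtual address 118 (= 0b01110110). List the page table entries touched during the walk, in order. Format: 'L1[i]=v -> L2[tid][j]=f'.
vaddr = 118 = 0b01110110
Split: l1_idx=3, l2_idx=2, offset=6

Answer: L1[3]=0 -> L2[0][2]=44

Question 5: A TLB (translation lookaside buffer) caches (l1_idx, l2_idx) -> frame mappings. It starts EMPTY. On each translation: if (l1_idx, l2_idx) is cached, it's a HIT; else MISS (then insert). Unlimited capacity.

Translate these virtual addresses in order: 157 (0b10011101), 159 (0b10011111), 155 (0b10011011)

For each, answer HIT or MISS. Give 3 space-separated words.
Answer: MISS HIT HIT

Derivation:
vaddr=157: (4,3) not in TLB -> MISS, insert
vaddr=159: (4,3) in TLB -> HIT
vaddr=155: (4,3) in TLB -> HIT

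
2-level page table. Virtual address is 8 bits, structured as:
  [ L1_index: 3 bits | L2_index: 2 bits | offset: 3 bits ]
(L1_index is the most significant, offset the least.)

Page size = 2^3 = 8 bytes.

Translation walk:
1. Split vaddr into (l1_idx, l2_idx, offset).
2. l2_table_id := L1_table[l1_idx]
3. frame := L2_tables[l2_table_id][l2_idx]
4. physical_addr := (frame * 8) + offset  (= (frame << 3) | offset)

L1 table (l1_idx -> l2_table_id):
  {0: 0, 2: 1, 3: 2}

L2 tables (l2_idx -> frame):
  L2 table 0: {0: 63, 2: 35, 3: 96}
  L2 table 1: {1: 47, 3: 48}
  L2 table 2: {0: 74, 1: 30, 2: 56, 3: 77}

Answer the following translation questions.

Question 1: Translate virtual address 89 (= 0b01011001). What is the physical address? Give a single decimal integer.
Answer: 385

Derivation:
vaddr = 89 = 0b01011001
Split: l1_idx=2, l2_idx=3, offset=1
L1[2] = 1
L2[1][3] = 48
paddr = 48 * 8 + 1 = 385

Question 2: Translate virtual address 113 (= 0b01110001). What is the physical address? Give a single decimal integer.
vaddr = 113 = 0b01110001
Split: l1_idx=3, l2_idx=2, offset=1
L1[3] = 2
L2[2][2] = 56
paddr = 56 * 8 + 1 = 449

Answer: 449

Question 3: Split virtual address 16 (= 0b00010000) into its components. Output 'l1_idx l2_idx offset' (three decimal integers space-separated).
vaddr = 16 = 0b00010000
  top 3 bits -> l1_idx = 0
  next 2 bits -> l2_idx = 2
  bottom 3 bits -> offset = 0

Answer: 0 2 0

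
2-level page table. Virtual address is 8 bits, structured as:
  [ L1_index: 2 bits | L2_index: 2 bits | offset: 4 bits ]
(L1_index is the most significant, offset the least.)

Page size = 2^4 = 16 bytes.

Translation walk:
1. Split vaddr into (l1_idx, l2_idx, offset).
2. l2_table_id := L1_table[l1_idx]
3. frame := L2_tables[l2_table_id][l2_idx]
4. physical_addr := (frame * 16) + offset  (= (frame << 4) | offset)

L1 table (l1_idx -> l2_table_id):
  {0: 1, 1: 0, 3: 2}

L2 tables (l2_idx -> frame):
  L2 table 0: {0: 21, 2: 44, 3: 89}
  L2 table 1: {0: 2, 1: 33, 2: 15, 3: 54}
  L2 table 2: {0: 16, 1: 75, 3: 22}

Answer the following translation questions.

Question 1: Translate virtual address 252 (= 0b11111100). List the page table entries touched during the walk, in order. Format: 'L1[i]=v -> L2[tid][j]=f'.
vaddr = 252 = 0b11111100
Split: l1_idx=3, l2_idx=3, offset=12

Answer: L1[3]=2 -> L2[2][3]=22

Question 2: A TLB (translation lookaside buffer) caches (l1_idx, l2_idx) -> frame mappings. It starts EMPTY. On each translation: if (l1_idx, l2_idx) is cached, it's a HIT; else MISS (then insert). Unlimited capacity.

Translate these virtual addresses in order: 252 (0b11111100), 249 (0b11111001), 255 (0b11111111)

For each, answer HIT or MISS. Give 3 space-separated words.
Answer: MISS HIT HIT

Derivation:
vaddr=252: (3,3) not in TLB -> MISS, insert
vaddr=249: (3,3) in TLB -> HIT
vaddr=255: (3,3) in TLB -> HIT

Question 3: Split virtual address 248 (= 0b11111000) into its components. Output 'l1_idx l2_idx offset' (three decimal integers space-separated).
Answer: 3 3 8

Derivation:
vaddr = 248 = 0b11111000
  top 2 bits -> l1_idx = 3
  next 2 bits -> l2_idx = 3
  bottom 4 bits -> offset = 8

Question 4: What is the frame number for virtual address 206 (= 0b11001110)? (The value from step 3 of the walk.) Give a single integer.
vaddr = 206: l1_idx=3, l2_idx=0
L1[3] = 2; L2[2][0] = 16

Answer: 16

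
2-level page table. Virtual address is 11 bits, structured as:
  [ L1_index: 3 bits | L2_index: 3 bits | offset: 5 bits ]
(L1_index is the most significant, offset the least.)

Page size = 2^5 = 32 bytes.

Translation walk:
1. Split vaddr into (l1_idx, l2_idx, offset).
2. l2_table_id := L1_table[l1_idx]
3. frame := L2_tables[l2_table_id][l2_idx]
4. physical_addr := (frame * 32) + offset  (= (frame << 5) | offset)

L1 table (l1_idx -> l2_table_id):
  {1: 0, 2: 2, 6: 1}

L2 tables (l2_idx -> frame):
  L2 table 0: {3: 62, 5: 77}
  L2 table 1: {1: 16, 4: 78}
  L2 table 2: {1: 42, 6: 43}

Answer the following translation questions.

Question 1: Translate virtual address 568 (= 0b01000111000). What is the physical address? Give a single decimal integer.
vaddr = 568 = 0b01000111000
Split: l1_idx=2, l2_idx=1, offset=24
L1[2] = 2
L2[2][1] = 42
paddr = 42 * 32 + 24 = 1368

Answer: 1368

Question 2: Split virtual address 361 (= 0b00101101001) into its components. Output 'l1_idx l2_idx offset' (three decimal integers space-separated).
Answer: 1 3 9

Derivation:
vaddr = 361 = 0b00101101001
  top 3 bits -> l1_idx = 1
  next 3 bits -> l2_idx = 3
  bottom 5 bits -> offset = 9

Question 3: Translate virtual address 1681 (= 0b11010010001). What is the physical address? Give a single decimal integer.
Answer: 2513

Derivation:
vaddr = 1681 = 0b11010010001
Split: l1_idx=6, l2_idx=4, offset=17
L1[6] = 1
L2[1][4] = 78
paddr = 78 * 32 + 17 = 2513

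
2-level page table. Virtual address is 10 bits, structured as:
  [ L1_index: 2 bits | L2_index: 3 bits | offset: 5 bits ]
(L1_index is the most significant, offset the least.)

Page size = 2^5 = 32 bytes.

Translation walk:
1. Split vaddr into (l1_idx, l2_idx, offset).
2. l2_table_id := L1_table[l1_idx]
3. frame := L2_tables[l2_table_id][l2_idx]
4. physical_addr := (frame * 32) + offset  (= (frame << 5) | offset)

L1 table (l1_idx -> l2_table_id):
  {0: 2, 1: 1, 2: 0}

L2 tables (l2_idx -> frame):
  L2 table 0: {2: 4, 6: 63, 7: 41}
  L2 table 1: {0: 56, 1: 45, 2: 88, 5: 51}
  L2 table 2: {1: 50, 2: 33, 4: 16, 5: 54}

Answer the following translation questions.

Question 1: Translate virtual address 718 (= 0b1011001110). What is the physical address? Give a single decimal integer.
Answer: 2030

Derivation:
vaddr = 718 = 0b1011001110
Split: l1_idx=2, l2_idx=6, offset=14
L1[2] = 0
L2[0][6] = 63
paddr = 63 * 32 + 14 = 2030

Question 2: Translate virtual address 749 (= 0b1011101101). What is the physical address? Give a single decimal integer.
vaddr = 749 = 0b1011101101
Split: l1_idx=2, l2_idx=7, offset=13
L1[2] = 0
L2[0][7] = 41
paddr = 41 * 32 + 13 = 1325

Answer: 1325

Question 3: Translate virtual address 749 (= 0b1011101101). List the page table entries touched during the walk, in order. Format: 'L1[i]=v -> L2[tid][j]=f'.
vaddr = 749 = 0b1011101101
Split: l1_idx=2, l2_idx=7, offset=13

Answer: L1[2]=0 -> L2[0][7]=41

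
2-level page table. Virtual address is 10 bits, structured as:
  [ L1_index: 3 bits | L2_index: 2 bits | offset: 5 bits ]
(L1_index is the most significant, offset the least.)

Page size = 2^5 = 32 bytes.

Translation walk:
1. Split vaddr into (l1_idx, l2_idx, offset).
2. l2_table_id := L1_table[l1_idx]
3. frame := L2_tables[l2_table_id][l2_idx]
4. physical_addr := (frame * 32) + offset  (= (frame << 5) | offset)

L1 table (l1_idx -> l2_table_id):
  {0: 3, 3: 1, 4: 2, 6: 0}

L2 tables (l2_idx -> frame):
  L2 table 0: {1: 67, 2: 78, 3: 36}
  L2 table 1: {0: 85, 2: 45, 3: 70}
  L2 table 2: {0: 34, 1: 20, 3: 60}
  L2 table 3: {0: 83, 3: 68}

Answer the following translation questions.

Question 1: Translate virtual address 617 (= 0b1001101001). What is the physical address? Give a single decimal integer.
Answer: 1929

Derivation:
vaddr = 617 = 0b1001101001
Split: l1_idx=4, l2_idx=3, offset=9
L1[4] = 2
L2[2][3] = 60
paddr = 60 * 32 + 9 = 1929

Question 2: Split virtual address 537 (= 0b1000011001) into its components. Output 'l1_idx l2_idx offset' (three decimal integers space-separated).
vaddr = 537 = 0b1000011001
  top 3 bits -> l1_idx = 4
  next 2 bits -> l2_idx = 0
  bottom 5 bits -> offset = 25

Answer: 4 0 25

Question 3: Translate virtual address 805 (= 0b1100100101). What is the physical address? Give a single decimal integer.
Answer: 2149

Derivation:
vaddr = 805 = 0b1100100101
Split: l1_idx=6, l2_idx=1, offset=5
L1[6] = 0
L2[0][1] = 67
paddr = 67 * 32 + 5 = 2149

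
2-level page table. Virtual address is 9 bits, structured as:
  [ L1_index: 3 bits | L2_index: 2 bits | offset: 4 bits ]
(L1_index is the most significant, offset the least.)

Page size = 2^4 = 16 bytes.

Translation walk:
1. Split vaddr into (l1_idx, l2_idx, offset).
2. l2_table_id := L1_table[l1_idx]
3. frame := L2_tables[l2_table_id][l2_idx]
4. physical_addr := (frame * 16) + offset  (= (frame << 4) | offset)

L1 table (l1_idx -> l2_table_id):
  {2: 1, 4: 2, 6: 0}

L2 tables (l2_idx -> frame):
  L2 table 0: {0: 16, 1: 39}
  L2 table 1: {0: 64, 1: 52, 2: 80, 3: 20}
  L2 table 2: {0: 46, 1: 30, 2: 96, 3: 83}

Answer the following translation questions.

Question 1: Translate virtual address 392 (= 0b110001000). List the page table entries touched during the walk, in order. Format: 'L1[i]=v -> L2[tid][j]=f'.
vaddr = 392 = 0b110001000
Split: l1_idx=6, l2_idx=0, offset=8

Answer: L1[6]=0 -> L2[0][0]=16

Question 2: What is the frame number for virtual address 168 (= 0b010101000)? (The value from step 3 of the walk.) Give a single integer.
vaddr = 168: l1_idx=2, l2_idx=2
L1[2] = 1; L2[1][2] = 80

Answer: 80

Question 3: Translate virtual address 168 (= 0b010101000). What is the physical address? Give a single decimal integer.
Answer: 1288

Derivation:
vaddr = 168 = 0b010101000
Split: l1_idx=2, l2_idx=2, offset=8
L1[2] = 1
L2[1][2] = 80
paddr = 80 * 16 + 8 = 1288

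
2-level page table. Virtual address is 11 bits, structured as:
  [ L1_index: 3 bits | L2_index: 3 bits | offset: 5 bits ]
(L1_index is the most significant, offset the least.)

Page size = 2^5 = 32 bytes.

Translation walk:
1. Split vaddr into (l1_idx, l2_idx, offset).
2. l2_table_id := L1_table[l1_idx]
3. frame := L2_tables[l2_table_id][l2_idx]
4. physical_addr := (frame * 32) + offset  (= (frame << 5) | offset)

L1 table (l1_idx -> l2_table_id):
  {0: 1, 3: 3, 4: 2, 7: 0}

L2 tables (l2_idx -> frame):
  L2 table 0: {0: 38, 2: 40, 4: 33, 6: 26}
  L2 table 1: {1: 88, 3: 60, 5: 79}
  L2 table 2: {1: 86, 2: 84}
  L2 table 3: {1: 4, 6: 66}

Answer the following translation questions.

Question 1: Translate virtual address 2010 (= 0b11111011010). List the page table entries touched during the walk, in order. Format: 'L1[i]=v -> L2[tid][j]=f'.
vaddr = 2010 = 0b11111011010
Split: l1_idx=7, l2_idx=6, offset=26

Answer: L1[7]=0 -> L2[0][6]=26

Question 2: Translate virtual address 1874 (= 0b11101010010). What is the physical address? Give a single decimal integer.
vaddr = 1874 = 0b11101010010
Split: l1_idx=7, l2_idx=2, offset=18
L1[7] = 0
L2[0][2] = 40
paddr = 40 * 32 + 18 = 1298

Answer: 1298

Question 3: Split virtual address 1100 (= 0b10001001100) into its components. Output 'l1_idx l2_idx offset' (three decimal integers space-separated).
Answer: 4 2 12

Derivation:
vaddr = 1100 = 0b10001001100
  top 3 bits -> l1_idx = 4
  next 3 bits -> l2_idx = 2
  bottom 5 bits -> offset = 12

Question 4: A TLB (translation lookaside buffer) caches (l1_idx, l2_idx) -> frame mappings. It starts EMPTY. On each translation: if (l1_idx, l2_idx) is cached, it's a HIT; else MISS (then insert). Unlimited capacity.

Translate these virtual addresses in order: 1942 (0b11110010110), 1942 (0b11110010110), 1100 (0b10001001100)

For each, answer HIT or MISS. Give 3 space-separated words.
Answer: MISS HIT MISS

Derivation:
vaddr=1942: (7,4) not in TLB -> MISS, insert
vaddr=1942: (7,4) in TLB -> HIT
vaddr=1100: (4,2) not in TLB -> MISS, insert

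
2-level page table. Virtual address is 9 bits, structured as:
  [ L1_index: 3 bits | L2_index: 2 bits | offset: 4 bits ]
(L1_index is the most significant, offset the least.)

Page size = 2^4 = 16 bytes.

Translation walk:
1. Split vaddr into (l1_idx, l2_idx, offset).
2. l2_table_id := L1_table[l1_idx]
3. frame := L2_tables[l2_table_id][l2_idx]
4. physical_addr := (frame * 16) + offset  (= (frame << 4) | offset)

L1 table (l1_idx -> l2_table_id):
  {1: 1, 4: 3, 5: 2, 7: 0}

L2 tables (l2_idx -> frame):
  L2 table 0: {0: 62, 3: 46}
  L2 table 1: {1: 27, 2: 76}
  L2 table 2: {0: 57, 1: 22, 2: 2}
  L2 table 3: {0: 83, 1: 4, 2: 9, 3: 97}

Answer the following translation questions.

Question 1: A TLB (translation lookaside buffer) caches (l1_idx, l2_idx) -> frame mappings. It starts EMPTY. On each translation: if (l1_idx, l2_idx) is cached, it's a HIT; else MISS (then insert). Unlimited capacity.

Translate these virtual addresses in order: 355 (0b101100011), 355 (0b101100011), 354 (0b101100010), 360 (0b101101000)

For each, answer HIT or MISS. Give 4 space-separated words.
vaddr=355: (5,2) not in TLB -> MISS, insert
vaddr=355: (5,2) in TLB -> HIT
vaddr=354: (5,2) in TLB -> HIT
vaddr=360: (5,2) in TLB -> HIT

Answer: MISS HIT HIT HIT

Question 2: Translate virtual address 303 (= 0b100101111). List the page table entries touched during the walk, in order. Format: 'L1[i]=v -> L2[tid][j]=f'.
Answer: L1[4]=3 -> L2[3][2]=9

Derivation:
vaddr = 303 = 0b100101111
Split: l1_idx=4, l2_idx=2, offset=15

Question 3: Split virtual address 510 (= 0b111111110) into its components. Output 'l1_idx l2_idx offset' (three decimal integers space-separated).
vaddr = 510 = 0b111111110
  top 3 bits -> l1_idx = 7
  next 2 bits -> l2_idx = 3
  bottom 4 bits -> offset = 14

Answer: 7 3 14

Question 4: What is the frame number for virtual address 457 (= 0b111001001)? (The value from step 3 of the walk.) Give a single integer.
vaddr = 457: l1_idx=7, l2_idx=0
L1[7] = 0; L2[0][0] = 62

Answer: 62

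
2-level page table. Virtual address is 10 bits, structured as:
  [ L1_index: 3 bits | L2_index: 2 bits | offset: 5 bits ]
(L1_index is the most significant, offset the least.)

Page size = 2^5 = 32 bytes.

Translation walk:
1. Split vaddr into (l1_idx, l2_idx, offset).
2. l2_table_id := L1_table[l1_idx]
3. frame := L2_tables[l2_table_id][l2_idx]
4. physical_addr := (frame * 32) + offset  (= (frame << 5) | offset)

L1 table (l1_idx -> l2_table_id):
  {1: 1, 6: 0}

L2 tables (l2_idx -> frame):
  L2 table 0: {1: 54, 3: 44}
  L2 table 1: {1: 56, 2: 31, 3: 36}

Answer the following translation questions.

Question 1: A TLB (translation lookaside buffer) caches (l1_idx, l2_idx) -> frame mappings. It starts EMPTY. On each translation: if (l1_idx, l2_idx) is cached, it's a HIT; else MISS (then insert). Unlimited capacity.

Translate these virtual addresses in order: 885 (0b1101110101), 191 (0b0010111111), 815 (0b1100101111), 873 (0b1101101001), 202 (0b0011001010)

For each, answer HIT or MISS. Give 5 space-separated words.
vaddr=885: (6,3) not in TLB -> MISS, insert
vaddr=191: (1,1) not in TLB -> MISS, insert
vaddr=815: (6,1) not in TLB -> MISS, insert
vaddr=873: (6,3) in TLB -> HIT
vaddr=202: (1,2) not in TLB -> MISS, insert

Answer: MISS MISS MISS HIT MISS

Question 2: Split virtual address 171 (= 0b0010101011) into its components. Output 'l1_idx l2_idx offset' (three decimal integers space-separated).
vaddr = 171 = 0b0010101011
  top 3 bits -> l1_idx = 1
  next 2 bits -> l2_idx = 1
  bottom 5 bits -> offset = 11

Answer: 1 1 11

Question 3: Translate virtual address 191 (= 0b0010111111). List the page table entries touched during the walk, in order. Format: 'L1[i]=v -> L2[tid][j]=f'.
Answer: L1[1]=1 -> L2[1][1]=56

Derivation:
vaddr = 191 = 0b0010111111
Split: l1_idx=1, l2_idx=1, offset=31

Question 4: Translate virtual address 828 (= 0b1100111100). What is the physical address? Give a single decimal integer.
vaddr = 828 = 0b1100111100
Split: l1_idx=6, l2_idx=1, offset=28
L1[6] = 0
L2[0][1] = 54
paddr = 54 * 32 + 28 = 1756

Answer: 1756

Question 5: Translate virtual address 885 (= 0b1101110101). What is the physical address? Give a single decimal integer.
vaddr = 885 = 0b1101110101
Split: l1_idx=6, l2_idx=3, offset=21
L1[6] = 0
L2[0][3] = 44
paddr = 44 * 32 + 21 = 1429

Answer: 1429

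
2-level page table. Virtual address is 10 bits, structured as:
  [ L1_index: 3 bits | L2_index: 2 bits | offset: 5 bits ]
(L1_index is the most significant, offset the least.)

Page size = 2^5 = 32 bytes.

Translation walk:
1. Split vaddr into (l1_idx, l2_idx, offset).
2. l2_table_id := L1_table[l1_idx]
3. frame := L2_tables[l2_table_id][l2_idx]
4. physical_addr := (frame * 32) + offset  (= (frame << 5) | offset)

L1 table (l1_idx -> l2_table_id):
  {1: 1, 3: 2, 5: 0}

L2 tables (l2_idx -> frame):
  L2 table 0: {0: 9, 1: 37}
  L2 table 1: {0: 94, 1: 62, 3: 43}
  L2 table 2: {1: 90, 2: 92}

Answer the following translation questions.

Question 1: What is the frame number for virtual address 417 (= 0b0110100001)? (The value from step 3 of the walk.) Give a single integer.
vaddr = 417: l1_idx=3, l2_idx=1
L1[3] = 2; L2[2][1] = 90

Answer: 90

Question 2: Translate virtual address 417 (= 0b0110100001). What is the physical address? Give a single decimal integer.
vaddr = 417 = 0b0110100001
Split: l1_idx=3, l2_idx=1, offset=1
L1[3] = 2
L2[2][1] = 90
paddr = 90 * 32 + 1 = 2881

Answer: 2881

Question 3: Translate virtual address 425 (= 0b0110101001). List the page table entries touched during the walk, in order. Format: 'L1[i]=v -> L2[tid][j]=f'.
vaddr = 425 = 0b0110101001
Split: l1_idx=3, l2_idx=1, offset=9

Answer: L1[3]=2 -> L2[2][1]=90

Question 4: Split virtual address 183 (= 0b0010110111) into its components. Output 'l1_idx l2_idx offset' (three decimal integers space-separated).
vaddr = 183 = 0b0010110111
  top 3 bits -> l1_idx = 1
  next 2 bits -> l2_idx = 1
  bottom 5 bits -> offset = 23

Answer: 1 1 23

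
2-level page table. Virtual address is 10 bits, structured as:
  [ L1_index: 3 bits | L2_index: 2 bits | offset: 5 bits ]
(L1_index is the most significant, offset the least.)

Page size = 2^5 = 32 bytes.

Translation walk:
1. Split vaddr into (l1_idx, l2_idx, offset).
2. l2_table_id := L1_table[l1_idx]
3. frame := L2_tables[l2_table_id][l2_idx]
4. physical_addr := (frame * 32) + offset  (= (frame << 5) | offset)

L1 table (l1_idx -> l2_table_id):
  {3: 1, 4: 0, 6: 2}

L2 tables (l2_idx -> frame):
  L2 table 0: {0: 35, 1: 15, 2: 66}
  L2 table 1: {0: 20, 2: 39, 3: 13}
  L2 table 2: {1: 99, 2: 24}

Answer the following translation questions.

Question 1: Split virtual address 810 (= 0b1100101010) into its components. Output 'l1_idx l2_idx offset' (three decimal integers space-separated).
Answer: 6 1 10

Derivation:
vaddr = 810 = 0b1100101010
  top 3 bits -> l1_idx = 6
  next 2 bits -> l2_idx = 1
  bottom 5 bits -> offset = 10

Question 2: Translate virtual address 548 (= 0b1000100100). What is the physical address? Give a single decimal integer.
Answer: 484

Derivation:
vaddr = 548 = 0b1000100100
Split: l1_idx=4, l2_idx=1, offset=4
L1[4] = 0
L2[0][1] = 15
paddr = 15 * 32 + 4 = 484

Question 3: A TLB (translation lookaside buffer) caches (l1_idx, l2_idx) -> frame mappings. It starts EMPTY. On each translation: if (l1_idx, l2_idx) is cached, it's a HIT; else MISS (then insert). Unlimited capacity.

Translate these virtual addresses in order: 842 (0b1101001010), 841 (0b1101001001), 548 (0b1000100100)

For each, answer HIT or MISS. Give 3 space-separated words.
vaddr=842: (6,2) not in TLB -> MISS, insert
vaddr=841: (6,2) in TLB -> HIT
vaddr=548: (4,1) not in TLB -> MISS, insert

Answer: MISS HIT MISS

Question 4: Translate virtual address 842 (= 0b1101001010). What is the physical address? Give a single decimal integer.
Answer: 778

Derivation:
vaddr = 842 = 0b1101001010
Split: l1_idx=6, l2_idx=2, offset=10
L1[6] = 2
L2[2][2] = 24
paddr = 24 * 32 + 10 = 778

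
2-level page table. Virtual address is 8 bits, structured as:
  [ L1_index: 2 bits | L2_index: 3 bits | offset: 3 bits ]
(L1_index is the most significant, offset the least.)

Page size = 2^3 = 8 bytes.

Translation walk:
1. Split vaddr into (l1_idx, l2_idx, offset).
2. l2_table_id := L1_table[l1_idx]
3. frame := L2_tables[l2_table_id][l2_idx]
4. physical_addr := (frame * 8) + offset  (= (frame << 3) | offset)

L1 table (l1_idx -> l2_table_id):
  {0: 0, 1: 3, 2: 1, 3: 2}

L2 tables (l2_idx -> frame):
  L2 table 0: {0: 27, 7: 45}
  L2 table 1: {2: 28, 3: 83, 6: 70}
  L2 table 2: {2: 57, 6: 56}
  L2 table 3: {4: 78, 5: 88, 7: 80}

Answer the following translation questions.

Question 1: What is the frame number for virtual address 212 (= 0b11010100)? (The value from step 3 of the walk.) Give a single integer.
vaddr = 212: l1_idx=3, l2_idx=2
L1[3] = 2; L2[2][2] = 57

Answer: 57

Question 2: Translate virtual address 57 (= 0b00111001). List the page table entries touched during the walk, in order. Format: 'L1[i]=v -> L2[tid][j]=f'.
vaddr = 57 = 0b00111001
Split: l1_idx=0, l2_idx=7, offset=1

Answer: L1[0]=0 -> L2[0][7]=45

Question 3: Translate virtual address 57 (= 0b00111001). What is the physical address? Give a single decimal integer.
vaddr = 57 = 0b00111001
Split: l1_idx=0, l2_idx=7, offset=1
L1[0] = 0
L2[0][7] = 45
paddr = 45 * 8 + 1 = 361

Answer: 361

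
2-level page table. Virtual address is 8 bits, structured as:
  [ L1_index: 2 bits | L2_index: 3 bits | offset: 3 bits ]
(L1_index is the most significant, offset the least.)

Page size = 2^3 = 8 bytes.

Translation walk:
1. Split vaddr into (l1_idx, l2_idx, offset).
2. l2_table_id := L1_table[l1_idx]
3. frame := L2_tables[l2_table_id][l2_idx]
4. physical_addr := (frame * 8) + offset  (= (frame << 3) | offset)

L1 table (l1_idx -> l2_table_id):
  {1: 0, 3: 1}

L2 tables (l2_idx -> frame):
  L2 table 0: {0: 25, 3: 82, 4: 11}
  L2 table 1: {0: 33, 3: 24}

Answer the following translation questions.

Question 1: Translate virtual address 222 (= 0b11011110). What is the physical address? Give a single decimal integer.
Answer: 198

Derivation:
vaddr = 222 = 0b11011110
Split: l1_idx=3, l2_idx=3, offset=6
L1[3] = 1
L2[1][3] = 24
paddr = 24 * 8 + 6 = 198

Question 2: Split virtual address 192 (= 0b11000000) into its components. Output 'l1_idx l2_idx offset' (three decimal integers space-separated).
vaddr = 192 = 0b11000000
  top 2 bits -> l1_idx = 3
  next 3 bits -> l2_idx = 0
  bottom 3 bits -> offset = 0

Answer: 3 0 0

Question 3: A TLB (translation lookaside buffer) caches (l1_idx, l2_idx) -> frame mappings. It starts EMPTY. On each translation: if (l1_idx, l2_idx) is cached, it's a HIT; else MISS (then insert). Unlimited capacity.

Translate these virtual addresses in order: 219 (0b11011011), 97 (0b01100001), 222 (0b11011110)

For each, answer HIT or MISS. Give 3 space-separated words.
vaddr=219: (3,3) not in TLB -> MISS, insert
vaddr=97: (1,4) not in TLB -> MISS, insert
vaddr=222: (3,3) in TLB -> HIT

Answer: MISS MISS HIT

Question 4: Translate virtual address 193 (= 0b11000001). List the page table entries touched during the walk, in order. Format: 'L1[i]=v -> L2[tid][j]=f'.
Answer: L1[3]=1 -> L2[1][0]=33

Derivation:
vaddr = 193 = 0b11000001
Split: l1_idx=3, l2_idx=0, offset=1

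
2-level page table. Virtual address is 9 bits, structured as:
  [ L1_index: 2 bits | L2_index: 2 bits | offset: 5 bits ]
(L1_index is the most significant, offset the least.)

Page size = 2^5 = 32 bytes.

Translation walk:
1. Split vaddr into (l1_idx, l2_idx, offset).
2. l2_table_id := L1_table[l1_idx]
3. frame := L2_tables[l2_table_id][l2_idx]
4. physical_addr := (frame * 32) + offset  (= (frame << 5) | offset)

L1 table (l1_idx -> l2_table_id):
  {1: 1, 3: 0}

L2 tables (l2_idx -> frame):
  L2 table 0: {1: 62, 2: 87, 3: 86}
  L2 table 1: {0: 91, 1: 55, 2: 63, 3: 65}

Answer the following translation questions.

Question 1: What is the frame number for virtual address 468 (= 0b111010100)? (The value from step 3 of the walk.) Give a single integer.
Answer: 87

Derivation:
vaddr = 468: l1_idx=3, l2_idx=2
L1[3] = 0; L2[0][2] = 87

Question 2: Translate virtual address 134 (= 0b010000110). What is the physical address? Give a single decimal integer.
vaddr = 134 = 0b010000110
Split: l1_idx=1, l2_idx=0, offset=6
L1[1] = 1
L2[1][0] = 91
paddr = 91 * 32 + 6 = 2918

Answer: 2918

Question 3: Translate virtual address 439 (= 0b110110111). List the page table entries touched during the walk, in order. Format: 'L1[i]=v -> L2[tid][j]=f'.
Answer: L1[3]=0 -> L2[0][1]=62

Derivation:
vaddr = 439 = 0b110110111
Split: l1_idx=3, l2_idx=1, offset=23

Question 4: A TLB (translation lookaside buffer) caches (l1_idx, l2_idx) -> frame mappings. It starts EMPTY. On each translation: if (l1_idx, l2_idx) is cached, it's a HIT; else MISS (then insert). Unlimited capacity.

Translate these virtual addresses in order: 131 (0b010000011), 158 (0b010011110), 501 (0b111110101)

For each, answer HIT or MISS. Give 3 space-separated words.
vaddr=131: (1,0) not in TLB -> MISS, insert
vaddr=158: (1,0) in TLB -> HIT
vaddr=501: (3,3) not in TLB -> MISS, insert

Answer: MISS HIT MISS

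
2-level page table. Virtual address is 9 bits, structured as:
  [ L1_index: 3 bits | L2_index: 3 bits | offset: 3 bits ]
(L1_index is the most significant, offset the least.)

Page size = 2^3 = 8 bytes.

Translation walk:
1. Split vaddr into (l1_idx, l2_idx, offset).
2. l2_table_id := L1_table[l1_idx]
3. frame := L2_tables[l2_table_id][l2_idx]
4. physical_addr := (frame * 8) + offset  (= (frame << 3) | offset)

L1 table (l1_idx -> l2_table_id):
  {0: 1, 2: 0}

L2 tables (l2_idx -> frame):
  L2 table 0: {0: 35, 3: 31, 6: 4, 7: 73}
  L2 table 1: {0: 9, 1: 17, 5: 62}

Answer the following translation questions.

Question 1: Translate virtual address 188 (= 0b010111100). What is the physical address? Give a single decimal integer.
vaddr = 188 = 0b010111100
Split: l1_idx=2, l2_idx=7, offset=4
L1[2] = 0
L2[0][7] = 73
paddr = 73 * 8 + 4 = 588

Answer: 588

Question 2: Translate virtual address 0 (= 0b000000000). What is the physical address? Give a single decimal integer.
vaddr = 0 = 0b000000000
Split: l1_idx=0, l2_idx=0, offset=0
L1[0] = 1
L2[1][0] = 9
paddr = 9 * 8 + 0 = 72

Answer: 72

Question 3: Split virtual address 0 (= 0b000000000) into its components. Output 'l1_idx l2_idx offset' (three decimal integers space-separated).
vaddr = 0 = 0b000000000
  top 3 bits -> l1_idx = 0
  next 3 bits -> l2_idx = 0
  bottom 3 bits -> offset = 0

Answer: 0 0 0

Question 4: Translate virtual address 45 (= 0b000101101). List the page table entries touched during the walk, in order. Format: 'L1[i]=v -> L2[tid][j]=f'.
Answer: L1[0]=1 -> L2[1][5]=62

Derivation:
vaddr = 45 = 0b000101101
Split: l1_idx=0, l2_idx=5, offset=5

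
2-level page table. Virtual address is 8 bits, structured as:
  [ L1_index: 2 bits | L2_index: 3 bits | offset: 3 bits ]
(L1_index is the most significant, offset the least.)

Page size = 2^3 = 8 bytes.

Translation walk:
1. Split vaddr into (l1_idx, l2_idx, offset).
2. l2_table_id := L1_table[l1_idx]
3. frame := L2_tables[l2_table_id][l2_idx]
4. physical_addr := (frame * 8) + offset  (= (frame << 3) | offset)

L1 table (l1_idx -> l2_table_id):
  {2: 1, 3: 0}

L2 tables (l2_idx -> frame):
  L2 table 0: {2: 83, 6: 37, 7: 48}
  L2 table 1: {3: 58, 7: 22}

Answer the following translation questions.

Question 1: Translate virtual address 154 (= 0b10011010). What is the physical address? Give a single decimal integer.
Answer: 466

Derivation:
vaddr = 154 = 0b10011010
Split: l1_idx=2, l2_idx=3, offset=2
L1[2] = 1
L2[1][3] = 58
paddr = 58 * 8 + 2 = 466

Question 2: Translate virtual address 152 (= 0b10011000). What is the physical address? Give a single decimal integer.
Answer: 464

Derivation:
vaddr = 152 = 0b10011000
Split: l1_idx=2, l2_idx=3, offset=0
L1[2] = 1
L2[1][3] = 58
paddr = 58 * 8 + 0 = 464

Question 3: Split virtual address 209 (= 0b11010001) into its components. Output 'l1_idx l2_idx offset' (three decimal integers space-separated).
Answer: 3 2 1

Derivation:
vaddr = 209 = 0b11010001
  top 2 bits -> l1_idx = 3
  next 3 bits -> l2_idx = 2
  bottom 3 bits -> offset = 1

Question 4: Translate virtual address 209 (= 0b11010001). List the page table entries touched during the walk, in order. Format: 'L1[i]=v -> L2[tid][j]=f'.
vaddr = 209 = 0b11010001
Split: l1_idx=3, l2_idx=2, offset=1

Answer: L1[3]=0 -> L2[0][2]=83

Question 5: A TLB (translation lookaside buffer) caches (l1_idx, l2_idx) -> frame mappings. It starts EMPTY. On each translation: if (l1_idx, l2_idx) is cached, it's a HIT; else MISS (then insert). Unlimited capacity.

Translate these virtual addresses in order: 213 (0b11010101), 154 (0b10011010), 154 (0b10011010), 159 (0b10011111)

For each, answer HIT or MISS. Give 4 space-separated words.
vaddr=213: (3,2) not in TLB -> MISS, insert
vaddr=154: (2,3) not in TLB -> MISS, insert
vaddr=154: (2,3) in TLB -> HIT
vaddr=159: (2,3) in TLB -> HIT

Answer: MISS MISS HIT HIT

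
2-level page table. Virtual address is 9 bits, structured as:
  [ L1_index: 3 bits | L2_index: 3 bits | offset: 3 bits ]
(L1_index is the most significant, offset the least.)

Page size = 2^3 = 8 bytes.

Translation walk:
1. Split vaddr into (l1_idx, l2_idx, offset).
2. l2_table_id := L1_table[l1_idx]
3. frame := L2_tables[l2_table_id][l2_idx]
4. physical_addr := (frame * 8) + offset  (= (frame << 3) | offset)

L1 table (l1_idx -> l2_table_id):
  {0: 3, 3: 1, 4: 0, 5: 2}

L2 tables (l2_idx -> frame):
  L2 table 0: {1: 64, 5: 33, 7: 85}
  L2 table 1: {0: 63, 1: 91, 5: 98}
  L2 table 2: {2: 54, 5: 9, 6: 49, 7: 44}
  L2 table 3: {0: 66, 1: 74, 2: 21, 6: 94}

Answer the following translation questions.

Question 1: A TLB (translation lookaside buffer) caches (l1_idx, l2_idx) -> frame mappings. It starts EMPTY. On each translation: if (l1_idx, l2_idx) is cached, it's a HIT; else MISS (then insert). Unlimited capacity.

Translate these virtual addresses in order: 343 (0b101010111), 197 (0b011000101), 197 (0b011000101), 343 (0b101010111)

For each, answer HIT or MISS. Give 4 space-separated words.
vaddr=343: (5,2) not in TLB -> MISS, insert
vaddr=197: (3,0) not in TLB -> MISS, insert
vaddr=197: (3,0) in TLB -> HIT
vaddr=343: (5,2) in TLB -> HIT

Answer: MISS MISS HIT HIT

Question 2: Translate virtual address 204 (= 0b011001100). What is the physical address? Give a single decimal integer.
vaddr = 204 = 0b011001100
Split: l1_idx=3, l2_idx=1, offset=4
L1[3] = 1
L2[1][1] = 91
paddr = 91 * 8 + 4 = 732

Answer: 732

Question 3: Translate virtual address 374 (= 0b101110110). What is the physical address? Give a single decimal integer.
vaddr = 374 = 0b101110110
Split: l1_idx=5, l2_idx=6, offset=6
L1[5] = 2
L2[2][6] = 49
paddr = 49 * 8 + 6 = 398

Answer: 398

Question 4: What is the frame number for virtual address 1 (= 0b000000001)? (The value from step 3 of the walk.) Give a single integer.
Answer: 66

Derivation:
vaddr = 1: l1_idx=0, l2_idx=0
L1[0] = 3; L2[3][0] = 66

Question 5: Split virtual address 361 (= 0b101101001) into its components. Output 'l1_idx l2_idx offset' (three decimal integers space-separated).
Answer: 5 5 1

Derivation:
vaddr = 361 = 0b101101001
  top 3 bits -> l1_idx = 5
  next 3 bits -> l2_idx = 5
  bottom 3 bits -> offset = 1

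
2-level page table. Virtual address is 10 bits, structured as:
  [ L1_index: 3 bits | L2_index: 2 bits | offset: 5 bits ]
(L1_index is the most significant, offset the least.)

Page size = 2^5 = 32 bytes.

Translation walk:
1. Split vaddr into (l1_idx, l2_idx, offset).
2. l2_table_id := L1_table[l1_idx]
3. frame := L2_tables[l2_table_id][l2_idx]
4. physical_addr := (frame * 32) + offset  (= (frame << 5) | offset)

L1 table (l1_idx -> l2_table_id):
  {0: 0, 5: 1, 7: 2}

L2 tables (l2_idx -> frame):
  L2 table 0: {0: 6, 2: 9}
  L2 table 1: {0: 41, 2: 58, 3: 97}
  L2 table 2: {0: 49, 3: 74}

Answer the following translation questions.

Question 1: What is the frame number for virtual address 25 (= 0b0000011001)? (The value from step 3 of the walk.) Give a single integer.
vaddr = 25: l1_idx=0, l2_idx=0
L1[0] = 0; L2[0][0] = 6

Answer: 6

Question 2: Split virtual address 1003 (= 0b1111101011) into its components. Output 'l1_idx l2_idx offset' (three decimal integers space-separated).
vaddr = 1003 = 0b1111101011
  top 3 bits -> l1_idx = 7
  next 2 bits -> l2_idx = 3
  bottom 5 bits -> offset = 11

Answer: 7 3 11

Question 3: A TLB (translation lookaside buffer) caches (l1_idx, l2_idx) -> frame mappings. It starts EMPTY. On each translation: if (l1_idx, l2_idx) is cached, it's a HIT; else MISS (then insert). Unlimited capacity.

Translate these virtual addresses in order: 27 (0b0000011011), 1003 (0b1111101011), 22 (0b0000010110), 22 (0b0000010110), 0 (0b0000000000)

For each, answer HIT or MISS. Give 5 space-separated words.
Answer: MISS MISS HIT HIT HIT

Derivation:
vaddr=27: (0,0) not in TLB -> MISS, insert
vaddr=1003: (7,3) not in TLB -> MISS, insert
vaddr=22: (0,0) in TLB -> HIT
vaddr=22: (0,0) in TLB -> HIT
vaddr=0: (0,0) in TLB -> HIT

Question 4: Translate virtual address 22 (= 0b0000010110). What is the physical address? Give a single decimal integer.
vaddr = 22 = 0b0000010110
Split: l1_idx=0, l2_idx=0, offset=22
L1[0] = 0
L2[0][0] = 6
paddr = 6 * 32 + 22 = 214

Answer: 214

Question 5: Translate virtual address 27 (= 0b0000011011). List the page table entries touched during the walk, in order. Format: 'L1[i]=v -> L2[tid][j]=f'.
vaddr = 27 = 0b0000011011
Split: l1_idx=0, l2_idx=0, offset=27

Answer: L1[0]=0 -> L2[0][0]=6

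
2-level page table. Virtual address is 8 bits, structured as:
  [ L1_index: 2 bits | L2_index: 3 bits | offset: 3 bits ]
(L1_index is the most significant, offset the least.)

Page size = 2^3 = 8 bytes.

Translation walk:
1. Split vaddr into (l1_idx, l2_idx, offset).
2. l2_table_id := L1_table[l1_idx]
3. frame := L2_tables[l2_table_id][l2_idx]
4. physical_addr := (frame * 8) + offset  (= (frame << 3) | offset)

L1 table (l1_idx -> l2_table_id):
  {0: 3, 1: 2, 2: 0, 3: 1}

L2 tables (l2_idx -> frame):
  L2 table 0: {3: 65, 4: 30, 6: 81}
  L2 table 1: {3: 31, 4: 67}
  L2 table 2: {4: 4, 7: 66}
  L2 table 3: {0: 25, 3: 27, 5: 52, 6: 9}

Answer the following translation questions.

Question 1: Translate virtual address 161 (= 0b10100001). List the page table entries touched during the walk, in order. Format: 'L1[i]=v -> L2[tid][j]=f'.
vaddr = 161 = 0b10100001
Split: l1_idx=2, l2_idx=4, offset=1

Answer: L1[2]=0 -> L2[0][4]=30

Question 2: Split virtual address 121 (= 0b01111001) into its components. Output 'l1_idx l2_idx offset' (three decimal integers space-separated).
Answer: 1 7 1

Derivation:
vaddr = 121 = 0b01111001
  top 2 bits -> l1_idx = 1
  next 3 bits -> l2_idx = 7
  bottom 3 bits -> offset = 1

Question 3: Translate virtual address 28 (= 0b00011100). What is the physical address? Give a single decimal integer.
Answer: 220

Derivation:
vaddr = 28 = 0b00011100
Split: l1_idx=0, l2_idx=3, offset=4
L1[0] = 3
L2[3][3] = 27
paddr = 27 * 8 + 4 = 220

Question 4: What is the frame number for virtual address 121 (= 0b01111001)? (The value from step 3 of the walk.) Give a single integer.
Answer: 66

Derivation:
vaddr = 121: l1_idx=1, l2_idx=7
L1[1] = 2; L2[2][7] = 66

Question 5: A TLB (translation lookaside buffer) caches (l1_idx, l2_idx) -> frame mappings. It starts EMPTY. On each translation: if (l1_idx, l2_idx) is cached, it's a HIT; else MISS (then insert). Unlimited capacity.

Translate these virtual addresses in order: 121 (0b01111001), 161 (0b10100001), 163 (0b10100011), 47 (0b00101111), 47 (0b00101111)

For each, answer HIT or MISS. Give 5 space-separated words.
Answer: MISS MISS HIT MISS HIT

Derivation:
vaddr=121: (1,7) not in TLB -> MISS, insert
vaddr=161: (2,4) not in TLB -> MISS, insert
vaddr=163: (2,4) in TLB -> HIT
vaddr=47: (0,5) not in TLB -> MISS, insert
vaddr=47: (0,5) in TLB -> HIT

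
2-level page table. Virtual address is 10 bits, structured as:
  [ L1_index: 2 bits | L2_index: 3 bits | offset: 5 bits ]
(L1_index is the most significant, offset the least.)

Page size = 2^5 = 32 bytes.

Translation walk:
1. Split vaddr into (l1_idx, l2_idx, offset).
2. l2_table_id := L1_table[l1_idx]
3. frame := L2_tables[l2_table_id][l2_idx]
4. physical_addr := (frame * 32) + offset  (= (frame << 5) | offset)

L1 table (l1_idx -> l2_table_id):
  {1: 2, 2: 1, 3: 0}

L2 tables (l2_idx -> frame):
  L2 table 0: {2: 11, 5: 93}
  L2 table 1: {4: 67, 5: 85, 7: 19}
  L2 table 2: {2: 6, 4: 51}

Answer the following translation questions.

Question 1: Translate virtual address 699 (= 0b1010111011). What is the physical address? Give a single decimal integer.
vaddr = 699 = 0b1010111011
Split: l1_idx=2, l2_idx=5, offset=27
L1[2] = 1
L2[1][5] = 85
paddr = 85 * 32 + 27 = 2747

Answer: 2747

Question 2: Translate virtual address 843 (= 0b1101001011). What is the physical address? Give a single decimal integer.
Answer: 363

Derivation:
vaddr = 843 = 0b1101001011
Split: l1_idx=3, l2_idx=2, offset=11
L1[3] = 0
L2[0][2] = 11
paddr = 11 * 32 + 11 = 363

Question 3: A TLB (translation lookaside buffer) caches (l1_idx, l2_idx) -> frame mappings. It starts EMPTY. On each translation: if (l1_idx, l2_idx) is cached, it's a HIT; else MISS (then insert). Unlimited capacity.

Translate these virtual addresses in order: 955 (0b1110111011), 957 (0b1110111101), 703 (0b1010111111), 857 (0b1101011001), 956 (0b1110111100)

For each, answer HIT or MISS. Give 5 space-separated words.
Answer: MISS HIT MISS MISS HIT

Derivation:
vaddr=955: (3,5) not in TLB -> MISS, insert
vaddr=957: (3,5) in TLB -> HIT
vaddr=703: (2,5) not in TLB -> MISS, insert
vaddr=857: (3,2) not in TLB -> MISS, insert
vaddr=956: (3,5) in TLB -> HIT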